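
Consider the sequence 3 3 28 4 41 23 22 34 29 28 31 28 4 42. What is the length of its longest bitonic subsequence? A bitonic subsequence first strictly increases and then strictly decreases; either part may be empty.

7

Let inc[i] be the LIS ending at i and dec[i] the longest strictly decreasing subsequence starting at i. inc = [1, 1, 2, 2, 3, 3, 3, 4, 4, 4, 5, 4, 2, 6], dec = [1, 1, 4, 1, 5, 3, 2, 4, 3, 2, 3, 2, 1, 1].
max_i inc[i]+dec[i]−1 = 7, with one witness 3, 28, 41, 34, 31, 28, 4.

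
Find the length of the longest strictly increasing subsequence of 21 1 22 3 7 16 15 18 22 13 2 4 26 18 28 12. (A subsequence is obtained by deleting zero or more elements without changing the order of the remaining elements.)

Scanning left to right, the best length ending at each element is: 21→1, 1→1, 22→2, 3→2, 7→3, 16→4, 15→4, 18→5, 22→6, 13→4, 2→2, 4→3, 26→7, 18→5, 28→8, 12→4.
So the longest increasing subsequence has length 8, e.g. 1, 3, 7, 16, 18, 22, 26, 28.

8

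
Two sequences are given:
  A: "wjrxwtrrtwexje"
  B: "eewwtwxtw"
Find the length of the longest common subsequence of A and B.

Backtracking the LCS table gives one alignment: w (A1,B3) → w (A5,B4) → t (A6,B5) → t (A9,B8) → w (A10,B9).
So the longest common subsequence has length 5.

5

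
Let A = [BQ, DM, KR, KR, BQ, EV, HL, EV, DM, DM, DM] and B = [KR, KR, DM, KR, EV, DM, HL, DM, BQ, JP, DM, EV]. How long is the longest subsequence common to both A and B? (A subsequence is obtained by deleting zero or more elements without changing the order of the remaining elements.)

A longest common subsequence is DM, KR, EV, HL, DM, DM (length 6); the LCS DP confirms no longer common subsequence exists.

6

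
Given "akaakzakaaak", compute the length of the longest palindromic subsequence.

9

One longest palindromic subsequence is kaaakaaak (positions 2,3,4,7,8,9,10,11,12); it reads the same forward and backward, and the interval DP gives dp[1][12] = 9.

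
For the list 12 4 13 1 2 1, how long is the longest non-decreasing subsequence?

2

Let dp[i] be the longest non-decreasing subsequence ending at position i. Then dp = [1, 1, 2, 1, 2, 2].
The maximum is 2; one witness is 12, 13 at positions 1,3.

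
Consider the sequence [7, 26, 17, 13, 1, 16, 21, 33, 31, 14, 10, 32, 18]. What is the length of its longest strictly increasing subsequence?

Scanning left to right, the best length ending at each element is: 7→1, 26→2, 17→2, 13→2, 1→1, 16→3, 21→4, 33→5, 31→5, 14→3, 10→2, 32→6, 18→4.
So the longest increasing subsequence has length 6, e.g. 7, 13, 16, 21, 31, 32.

6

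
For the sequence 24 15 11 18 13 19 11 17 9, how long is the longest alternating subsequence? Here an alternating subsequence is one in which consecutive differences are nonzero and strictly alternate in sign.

Track the best alternating length ending on an up-step vs a down-step at each position: up/down = 1/1, 1/2, 1/2, 3/2, 3/4, 5/2, 1/6, 7/6, 1/8.
The maximum over both is 8; one such subsequence is 24, 15, 18, 13, 19, 11, 17, 9.

8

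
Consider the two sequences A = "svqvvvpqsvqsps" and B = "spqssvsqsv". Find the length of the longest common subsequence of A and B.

Backtracking the LCS table gives one alignment: s (A1,B1) → p (A7,B2) → q (A8,B3) → s (A9,B5) → v (A10,B6) → q (A11,B8) → s (A12,B9).
So the longest common subsequence has length 7.

7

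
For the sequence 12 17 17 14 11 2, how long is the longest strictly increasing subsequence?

2

Let dp[i] be the longest increasing subsequence ending at position i. Then dp = [1, 2, 2, 2, 1, 1].
The maximum is 2; one witness is 12, 17 at positions 1,2.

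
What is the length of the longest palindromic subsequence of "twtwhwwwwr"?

6

One longest palindromic subsequence is wwwwww (positions 2,4,6,7,8,9); it reads the same forward and backward, and the interval DP gives dp[1][10] = 6.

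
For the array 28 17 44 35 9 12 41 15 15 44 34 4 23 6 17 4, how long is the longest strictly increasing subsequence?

4

Scanning left to right, the best length ending at each element is: 28→1, 17→1, 44→2, 35→2, 9→1, 12→2, 41→3, 15→3, 15→3, 44→4, 34→4, 4→1, 23→4, 6→2, 17→4, 4→1.
So the longest increasing subsequence has length 4, e.g. 28, 35, 41, 44.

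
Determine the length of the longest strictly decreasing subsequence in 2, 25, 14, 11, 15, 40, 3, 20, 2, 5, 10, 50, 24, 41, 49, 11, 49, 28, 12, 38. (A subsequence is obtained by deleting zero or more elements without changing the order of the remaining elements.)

Let dp[i] be the longest decreasing subsequence ending at position i. Then dp = [1, 1, 2, 3, 2, 1, 4, 2, 5, 4, 4, 1, 2, 2, 2, 3, 2, 3, 4, 3].
The maximum is 5; one witness is 25, 14, 11, 3, 2 at positions 2,3,4,7,9.

5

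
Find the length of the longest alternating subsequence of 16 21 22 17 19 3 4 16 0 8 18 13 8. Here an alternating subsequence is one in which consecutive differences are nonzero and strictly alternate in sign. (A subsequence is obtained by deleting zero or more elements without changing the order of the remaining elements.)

A longest alternating subsequence is 16, 21, 17, 19, 3, 4, 0, 18, 13 (positions 1,2,4,5,6,7,9,11,12); its 8 consecutive differences strictly alternate in sign, and length 9 is optimal.

9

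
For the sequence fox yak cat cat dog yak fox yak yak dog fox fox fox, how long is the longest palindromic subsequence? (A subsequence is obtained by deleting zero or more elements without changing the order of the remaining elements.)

Using dp[i][j] = 2 + dp[i+1][j−1] if the ends match, else max(dp[i+1][j], dp[i][j−1]):
dp[1][13] = 7. A witness is fox dog yak yak yak dog fox at positions 1,5,6,8,9,10,13.

7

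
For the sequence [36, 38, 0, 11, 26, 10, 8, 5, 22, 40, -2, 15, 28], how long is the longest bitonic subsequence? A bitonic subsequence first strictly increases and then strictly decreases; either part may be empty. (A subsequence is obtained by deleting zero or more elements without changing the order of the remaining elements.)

7

One longest bitonic subsequence is 36, 38, 26, 10, 8, 5, -2 (positions 1,2,5,6,7,8,11): it rises to 38 then falls. Length 7 is optimal.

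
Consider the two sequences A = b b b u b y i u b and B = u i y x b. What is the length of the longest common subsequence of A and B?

A longest common subsequence is uyb (length 3); the LCS DP confirms no longer common subsequence exists.

3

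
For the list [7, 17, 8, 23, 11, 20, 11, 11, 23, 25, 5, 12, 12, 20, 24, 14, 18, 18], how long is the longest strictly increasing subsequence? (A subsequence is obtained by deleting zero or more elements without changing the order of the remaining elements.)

6

Let dp[i] be the longest increasing subsequence ending at position i. Then dp = [1, 2, 2, 3, 3, 4, 3, 3, 5, 6, 1, 4, 4, 5, 6, 5, 6, 6].
The maximum is 6; one witness is 7, 8, 11, 20, 23, 25 at positions 1,3,5,6,9,10.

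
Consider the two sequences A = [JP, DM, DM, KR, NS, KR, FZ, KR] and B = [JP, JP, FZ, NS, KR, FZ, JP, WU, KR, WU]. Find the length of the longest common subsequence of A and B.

5

A longest common subsequence is JP, NS, KR, FZ, KR (length 5); the LCS DP confirms no longer common subsequence exists.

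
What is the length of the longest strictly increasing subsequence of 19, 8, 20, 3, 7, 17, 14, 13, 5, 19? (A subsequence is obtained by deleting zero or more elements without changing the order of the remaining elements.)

4

Let dp[i] be the longest increasing subsequence ending at position i. Then dp = [1, 1, 2, 1, 2, 3, 3, 3, 2, 4].
The maximum is 4; one witness is 3, 7, 17, 19 at positions 4,5,6,10.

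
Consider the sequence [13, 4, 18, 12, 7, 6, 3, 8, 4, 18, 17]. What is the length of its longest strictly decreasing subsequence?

Let dp[i] be the longest decreasing subsequence ending at position i. Then dp = [1, 2, 1, 2, 3, 4, 5, 3, 5, 1, 2].
The maximum is 5; one witness is 13, 12, 7, 6, 3 at positions 1,4,5,6,7.

5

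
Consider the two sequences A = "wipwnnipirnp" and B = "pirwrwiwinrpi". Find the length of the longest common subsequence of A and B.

6

Backtracking the LCS table gives one alignment: w (A1,B6) → i (A2,B7) → w (A4,B8) → n (A5,B10) → p (A8,B12) → i (A9,B13).
So the longest common subsequence has length 6.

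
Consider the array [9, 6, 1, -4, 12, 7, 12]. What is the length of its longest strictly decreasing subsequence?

Let dp[i] be the longest decreasing subsequence ending at position i. Then dp = [1, 2, 3, 4, 1, 2, 1].
The maximum is 4; one witness is 9, 6, 1, -4 at positions 1,2,3,4.

4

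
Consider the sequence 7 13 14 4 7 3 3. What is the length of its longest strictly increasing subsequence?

Let dp[i] be the longest increasing subsequence ending at position i. Then dp = [1, 2, 3, 1, 2, 1, 1].
The maximum is 3; one witness is 7, 13, 14 at positions 1,2,3.

3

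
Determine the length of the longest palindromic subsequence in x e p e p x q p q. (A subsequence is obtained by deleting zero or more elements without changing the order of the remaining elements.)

One longest palindromic subsequence is xpepx (positions 1,3,4,5,6); it reads the same forward and backward, and the interval DP gives dp[1][9] = 5.

5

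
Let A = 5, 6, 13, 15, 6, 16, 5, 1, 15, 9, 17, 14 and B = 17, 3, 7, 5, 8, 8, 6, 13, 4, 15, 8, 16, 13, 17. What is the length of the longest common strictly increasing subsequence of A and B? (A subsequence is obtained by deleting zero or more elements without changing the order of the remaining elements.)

6

A longest common strictly increasing subsequence is 5, 6, 13, 15, 16, 17 (length 6); it appears in order in both A and B, and no longer such subsequence exists.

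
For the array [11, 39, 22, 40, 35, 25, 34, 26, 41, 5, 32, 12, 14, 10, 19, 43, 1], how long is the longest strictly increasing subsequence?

6

One longest increasing subsequence is 11, 22, 25, 34, 41, 43 (positions 1,3,6,7,9,16), of length 6; no longer one exists.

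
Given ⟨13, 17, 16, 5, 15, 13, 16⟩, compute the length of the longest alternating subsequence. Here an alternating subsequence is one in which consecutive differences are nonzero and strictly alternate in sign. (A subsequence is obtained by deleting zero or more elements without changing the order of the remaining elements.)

Track the best alternating length ending on an up-step vs a down-step at each position: up/down = 1/1, 2/1, 2/3, 1/3, 4/3, 4/5, 6/3.
The maximum over both is 6; one such subsequence is 13, 17, 5, 15, 13, 16.

6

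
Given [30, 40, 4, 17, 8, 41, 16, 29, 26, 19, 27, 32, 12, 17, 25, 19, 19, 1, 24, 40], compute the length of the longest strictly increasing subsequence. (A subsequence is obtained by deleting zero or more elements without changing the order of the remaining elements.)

One longest increasing subsequence is 4, 8, 16, 26, 27, 32, 40 (positions 3,5,7,9,11,12,20), of length 7; no longer one exists.

7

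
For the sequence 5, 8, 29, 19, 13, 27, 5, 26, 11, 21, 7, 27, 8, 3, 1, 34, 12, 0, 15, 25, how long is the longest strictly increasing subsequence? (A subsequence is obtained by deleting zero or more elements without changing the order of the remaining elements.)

6

One longest increasing subsequence is 5, 8, 19, 26, 27, 34 (positions 1,2,4,8,12,16), of length 6; no longer one exists.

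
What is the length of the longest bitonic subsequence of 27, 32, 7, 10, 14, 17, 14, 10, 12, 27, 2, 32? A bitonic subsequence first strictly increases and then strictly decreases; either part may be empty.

7

One longest bitonic subsequence is 7, 10, 14, 17, 14, 12, 2 (positions 3,4,5,6,7,9,11): it rises to 17 then falls. Length 7 is optimal.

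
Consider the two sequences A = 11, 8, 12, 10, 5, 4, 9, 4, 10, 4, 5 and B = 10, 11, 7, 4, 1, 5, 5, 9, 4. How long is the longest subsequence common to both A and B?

4

A longest common subsequence is 11, 5, 9, 4 (length 4); the LCS DP confirms no longer common subsequence exists.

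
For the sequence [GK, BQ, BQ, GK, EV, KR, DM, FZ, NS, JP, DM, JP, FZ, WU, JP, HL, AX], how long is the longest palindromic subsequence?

One longest palindromic subsequence is FZ JP DM JP FZ (positions 8,10,11,12,13); it reads the same forward and backward, and the interval DP gives dp[1][17] = 5.

5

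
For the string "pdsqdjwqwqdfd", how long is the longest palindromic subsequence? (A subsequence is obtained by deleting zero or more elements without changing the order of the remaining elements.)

One longest palindromic subsequence is ddqwqdd (positions 2,5,8,9,10,11,13); it reads the same forward and backward, and the interval DP gives dp[1][13] = 7.

7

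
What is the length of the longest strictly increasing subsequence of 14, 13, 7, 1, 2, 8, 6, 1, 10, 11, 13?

6

Scanning left to right, the best length ending at each element is: 14→1, 13→1, 7→1, 1→1, 2→2, 8→3, 6→3, 1→1, 10→4, 11→5, 13→6.
So the longest increasing subsequence has length 6, e.g. 1, 2, 8, 10, 11, 13.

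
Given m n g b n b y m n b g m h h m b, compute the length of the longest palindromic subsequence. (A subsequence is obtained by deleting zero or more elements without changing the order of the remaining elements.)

One longest palindromic subsequence is mgbnmnbgm (positions 1,3,4,5,8,9,10,11,15); it reads the same forward and backward, and the interval DP gives dp[1][16] = 9.

9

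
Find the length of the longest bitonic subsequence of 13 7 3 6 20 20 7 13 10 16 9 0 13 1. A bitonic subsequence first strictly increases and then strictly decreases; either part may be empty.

7

One longest bitonic subsequence is 3, 6, 20, 13, 10, 9, 1 (positions 3,4,5,8,9,11,14): it rises to 20 then falls. Length 7 is optimal.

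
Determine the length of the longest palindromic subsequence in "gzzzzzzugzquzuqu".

One longest palindromic subsequence is zzzzzzzz (positions 2,3,4,5,6,7,10,13); it reads the same forward and backward, and the interval DP gives dp[1][16] = 8.

8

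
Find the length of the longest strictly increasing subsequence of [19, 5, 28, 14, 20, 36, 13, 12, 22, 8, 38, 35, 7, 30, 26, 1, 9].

5

Let dp[i] be the longest increasing subsequence ending at position i. Then dp = [1, 1, 2, 2, 3, 4, 2, 2, 4, 2, 5, 5, 2, 5, 5, 1, 3].
The maximum is 5; one witness is 5, 14, 20, 36, 38 at positions 2,4,5,6,11.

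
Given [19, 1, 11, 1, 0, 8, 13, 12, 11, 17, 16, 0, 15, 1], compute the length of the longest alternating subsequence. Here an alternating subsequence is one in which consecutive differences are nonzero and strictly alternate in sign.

10

A longest alternating subsequence is 19, 1, 11, 1, 13, 12, 17, 0, 15, 1 (positions 1,2,3,4,7,8,10,12,13,14); its 9 consecutive differences strictly alternate in sign, and length 10 is optimal.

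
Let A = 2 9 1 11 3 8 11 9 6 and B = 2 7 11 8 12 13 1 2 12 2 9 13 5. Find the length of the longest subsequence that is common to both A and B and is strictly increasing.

A longest common strictly increasing subsequence is 2, 8, 9 (length 3); it appears in order in both A and B, and no longer such subsequence exists.

3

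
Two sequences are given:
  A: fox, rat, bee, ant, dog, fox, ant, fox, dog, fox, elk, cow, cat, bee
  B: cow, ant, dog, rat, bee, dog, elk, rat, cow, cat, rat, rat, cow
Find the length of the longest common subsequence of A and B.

6

Backtracking the LCS table gives one alignment: rat (A2,B4) → bee (A3,B5) → dog (A9,B6) → elk (A11,B7) → cow (A12,B9) → cat (A13,B10).
So the longest common subsequence has length 6.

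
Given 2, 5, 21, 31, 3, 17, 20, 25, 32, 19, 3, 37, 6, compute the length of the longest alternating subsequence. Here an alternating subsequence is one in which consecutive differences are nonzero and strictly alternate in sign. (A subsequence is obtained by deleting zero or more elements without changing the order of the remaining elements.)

Track the best alternating length ending on an up-step vs a down-step at each position: up/down = 1/1, 2/1, 2/1, 2/1, 2/3, 4/3, 4/3, 4/3, 4/1, 4/5, 2/5, 6/1, 6/7.
The maximum over both is 7; one such subsequence is 2, 5, 3, 20, 19, 37, 6.

7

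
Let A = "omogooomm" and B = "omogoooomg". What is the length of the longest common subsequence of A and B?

A longest common subsequence is omogooom (length 8); the LCS DP confirms no longer common subsequence exists.

8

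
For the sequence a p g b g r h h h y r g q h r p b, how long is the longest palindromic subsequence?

9

Using dp[i][j] = 2 + dp[i+1][j−1] if the ends match, else max(dp[i+1][j], dp[i][j−1]):
dp[1][17] = 9. A witness is bgrhhhrgb at positions 4,5,6,7,8,9,11,12,17.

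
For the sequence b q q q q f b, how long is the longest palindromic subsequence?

Using dp[i][j] = 2 + dp[i+1][j−1] if the ends match, else max(dp[i+1][j], dp[i][j−1]):
dp[1][7] = 6. A witness is bqqqqb at positions 1,2,3,4,5,7.

6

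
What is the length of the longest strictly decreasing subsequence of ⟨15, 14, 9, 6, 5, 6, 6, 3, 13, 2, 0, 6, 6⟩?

8

Let dp[i] be the longest decreasing subsequence ending at position i. Then dp = [1, 2, 3, 4, 5, 4, 4, 6, 3, 7, 8, 4, 4].
The maximum is 8; one witness is 15, 14, 9, 6, 5, 3, 2, 0 at positions 1,2,3,4,5,8,10,11.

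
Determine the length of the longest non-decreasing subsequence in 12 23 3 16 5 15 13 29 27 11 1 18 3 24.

5

Let dp[i] be the longest non-decreasing subsequence ending at position i. Then dp = [1, 2, 1, 2, 2, 3, 3, 4, 4, 3, 1, 4, 2, 5].
The maximum is 5; one witness is 3, 5, 15, 18, 24 at positions 3,5,6,12,14.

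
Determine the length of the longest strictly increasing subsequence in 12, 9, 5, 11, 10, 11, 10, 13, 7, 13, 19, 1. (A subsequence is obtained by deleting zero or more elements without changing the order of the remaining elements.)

5

One longest increasing subsequence is 9, 10, 11, 13, 19 (positions 2,5,6,8,11), of length 5; no longer one exists.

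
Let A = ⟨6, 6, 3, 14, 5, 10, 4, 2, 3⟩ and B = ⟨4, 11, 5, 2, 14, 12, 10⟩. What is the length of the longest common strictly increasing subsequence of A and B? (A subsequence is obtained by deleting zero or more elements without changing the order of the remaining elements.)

A longest common strictly increasing subsequence is 5, 10 (length 2); it appears in order in both A and B, and no longer such subsequence exists.

2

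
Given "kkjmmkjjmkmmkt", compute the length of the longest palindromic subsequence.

One longest palindromic subsequence is kmmkjjkmmk (positions 2,4,5,6,7,8,10,11,12,13); it reads the same forward and backward, and the interval DP gives dp[1][14] = 10.

10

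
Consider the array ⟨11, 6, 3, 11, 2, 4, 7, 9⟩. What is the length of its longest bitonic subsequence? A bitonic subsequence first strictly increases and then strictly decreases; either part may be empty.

Let inc[i] be the LIS ending at i and dec[i] the longest strictly decreasing subsequence starting at i. inc = [1, 1, 1, 2, 1, 2, 3, 4], dec = [4, 3, 2, 2, 1, 1, 1, 1].
max_i inc[i]+dec[i]−1 = 4, with one witness 11, 6, 3, 2.

4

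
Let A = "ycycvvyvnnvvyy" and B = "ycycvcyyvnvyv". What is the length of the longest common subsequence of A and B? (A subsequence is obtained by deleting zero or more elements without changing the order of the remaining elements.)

10

Backtracking the LCS table gives one alignment: y (A1,B1) → c (A2,B2) → y (A3,B3) → c (A4,B4) → v (A5,B5) → y (A7,B8) → v (A8,B9) → n (A10,B10) → v (A11,B11) → v (A12,B13).
So the longest common subsequence has length 10.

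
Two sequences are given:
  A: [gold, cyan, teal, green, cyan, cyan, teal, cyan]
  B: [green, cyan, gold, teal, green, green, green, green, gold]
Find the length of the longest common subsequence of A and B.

Backtracking the LCS table gives one alignment: gold (A1,B3) → teal (A3,B4) → green (A4,B8).
So the longest common subsequence has length 3.

3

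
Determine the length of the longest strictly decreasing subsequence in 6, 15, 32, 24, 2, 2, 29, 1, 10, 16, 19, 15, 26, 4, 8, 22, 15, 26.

5

Scanning left to right, the best length ending at each element is: 6→1, 15→1, 32→1, 24→2, 2→3, 2→3, 29→2, 1→4, 10→3, 16→3, 19→3, 15→4, 26→3, 4→5, 8→5, 22→4, 15→5, 26→3.
So the longest decreasing subsequence has length 5, e.g. 32, 24, 16, 15, 4.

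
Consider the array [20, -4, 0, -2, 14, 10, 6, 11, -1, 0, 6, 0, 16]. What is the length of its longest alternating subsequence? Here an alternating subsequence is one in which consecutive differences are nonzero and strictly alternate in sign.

Track the best alternating length ending on an up-step vs a down-step at each position: up/down = 1/1, 1/2, 3/2, 3/4, 5/2, 5/6, 5/6, 7/6, 5/8, 9/8, 9/8, 9/10, 11/2.
The maximum over both is 11; one such subsequence is 20, -4, 0, -2, 14, 10, 11, -1, 6, 0, 16.

11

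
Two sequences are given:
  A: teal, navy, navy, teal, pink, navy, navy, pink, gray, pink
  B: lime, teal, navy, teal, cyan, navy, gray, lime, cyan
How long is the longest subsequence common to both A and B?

5

A longest common subsequence is teal, navy, teal, navy, gray (length 5); the LCS DP confirms no longer common subsequence exists.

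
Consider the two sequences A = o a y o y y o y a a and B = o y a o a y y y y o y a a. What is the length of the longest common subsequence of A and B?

A longest common subsequence is oayyyoyaa (length 9); the LCS DP confirms no longer common subsequence exists.

9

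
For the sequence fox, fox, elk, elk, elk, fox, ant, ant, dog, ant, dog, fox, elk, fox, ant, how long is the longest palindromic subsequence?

9

One longest palindromic subsequence is fox elk fox dog ant dog fox elk fox (positions 2,3,6,9,10,11,12,13,14); it reads the same forward and backward, and the interval DP gives dp[1][15] = 9.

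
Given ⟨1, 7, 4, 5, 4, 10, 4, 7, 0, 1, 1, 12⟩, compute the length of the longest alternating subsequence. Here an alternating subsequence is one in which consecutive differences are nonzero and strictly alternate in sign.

Track the best alternating length ending on an up-step vs a down-step at each position: up/down = 1/1, 2/1, 2/3, 4/3, 2/5, 6/1, 2/7, 8/7, 1/9, 10/9, 10/9, 10/1.
The maximum over both is 10; one such subsequence is 1, 7, 4, 5, 4, 10, 4, 7, 0, 1.

10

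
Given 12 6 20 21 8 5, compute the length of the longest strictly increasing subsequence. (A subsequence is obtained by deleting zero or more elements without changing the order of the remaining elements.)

3

One longest increasing subsequence is 12, 20, 21 (positions 1,3,4), of length 3; no longer one exists.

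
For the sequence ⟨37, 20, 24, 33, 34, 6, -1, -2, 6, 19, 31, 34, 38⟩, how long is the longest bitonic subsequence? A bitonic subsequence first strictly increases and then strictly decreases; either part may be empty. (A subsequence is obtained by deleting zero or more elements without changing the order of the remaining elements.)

7

One longest bitonic subsequence is 20, 24, 33, 34, 6, -1, -2 (positions 2,3,4,5,6,7,8): it rises to 34 then falls. Length 7 is optimal.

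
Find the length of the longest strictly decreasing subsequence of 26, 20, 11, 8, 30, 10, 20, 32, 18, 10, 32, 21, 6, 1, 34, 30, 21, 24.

6

One longest decreasing subsequence is 26, 20, 11, 8, 6, 1 (positions 1,2,3,4,13,14), of length 6; no longer one exists.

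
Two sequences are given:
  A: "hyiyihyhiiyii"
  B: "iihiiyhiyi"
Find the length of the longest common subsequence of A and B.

8

A longest common subsequence is hiiyhiyi (length 8); the LCS DP confirms no longer common subsequence exists.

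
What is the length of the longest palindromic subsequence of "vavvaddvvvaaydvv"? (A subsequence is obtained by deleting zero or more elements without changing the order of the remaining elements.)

One longest palindromic subsequence is vavvddvvav (positions 1,2,3,4,6,7,9,10,12,16); it reads the same forward and backward, and the interval DP gives dp[1][16] = 10.

10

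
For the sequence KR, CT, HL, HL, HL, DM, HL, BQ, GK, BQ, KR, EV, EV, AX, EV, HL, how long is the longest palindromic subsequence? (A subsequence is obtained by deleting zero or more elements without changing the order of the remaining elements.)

Using dp[i][j] = 2 + dp[i+1][j−1] if the ends match, else max(dp[i+1][j], dp[i][j−1]):
dp[1][16] = 6. A witness is KR HL HL HL HL KR at positions 1,3,4,5,7,11.

6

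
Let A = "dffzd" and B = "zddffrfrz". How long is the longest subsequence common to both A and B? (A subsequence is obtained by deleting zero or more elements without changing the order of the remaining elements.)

A longest common subsequence is dffz (length 4); the LCS DP confirms no longer common subsequence exists.

4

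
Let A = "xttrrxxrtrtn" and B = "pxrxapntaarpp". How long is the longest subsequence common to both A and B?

5

Backtracking the LCS table gives one alignment: x (A1,B2) → r (A5,B3) → x (A6,B4) → t (A9,B8) → r (A10,B11).
So the longest common subsequence has length 5.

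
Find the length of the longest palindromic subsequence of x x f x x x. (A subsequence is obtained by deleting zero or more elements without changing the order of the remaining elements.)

5

Using dp[i][j] = 2 + dp[i+1][j−1] if the ends match, else max(dp[i+1][j], dp[i][j−1]):
dp[1][6] = 5. A witness is xxxxx at positions 1,2,4,5,6.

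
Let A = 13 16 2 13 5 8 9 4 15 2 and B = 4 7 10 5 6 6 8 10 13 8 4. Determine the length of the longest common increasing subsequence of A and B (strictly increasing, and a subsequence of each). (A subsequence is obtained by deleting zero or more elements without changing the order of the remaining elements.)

2

For each value that appears in both, track the longest common increasing run ending there.
The best achievable length is 2; one witness is 5, 8 (A-positions 5,6, B-positions 4,7).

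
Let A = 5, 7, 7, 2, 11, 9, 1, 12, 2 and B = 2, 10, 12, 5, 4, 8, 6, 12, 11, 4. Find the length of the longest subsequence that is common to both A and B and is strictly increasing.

2

A longest common strictly increasing subsequence is 2, 12 (length 2); it appears in order in both A and B, and no longer such subsequence exists.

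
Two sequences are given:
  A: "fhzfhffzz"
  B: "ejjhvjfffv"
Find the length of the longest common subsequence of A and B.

4

A longest common subsequence is hfff (length 4); the LCS DP confirms no longer common subsequence exists.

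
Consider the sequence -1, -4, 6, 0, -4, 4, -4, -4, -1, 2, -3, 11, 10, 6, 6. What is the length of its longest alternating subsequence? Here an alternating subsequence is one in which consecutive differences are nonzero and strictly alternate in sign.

A longest alternating subsequence is -1, -4, 6, 0, 4, -4, -1, -3, 11, 10 (positions 1,2,3,4,6,7,9,11,12,13); its 9 consecutive differences strictly alternate in sign, and length 10 is optimal.

10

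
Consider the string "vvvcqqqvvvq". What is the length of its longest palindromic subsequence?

Using dp[i][j] = 2 + dp[i+1][j−1] if the ends match, else max(dp[i+1][j], dp[i][j−1]):
dp[1][11] = 9. A witness is vvvqqqvvv at positions 1,2,3,5,6,7,8,9,10.

9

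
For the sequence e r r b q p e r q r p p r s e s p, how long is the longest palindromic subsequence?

9

One longest palindromic subsequence is erprqrpre (positions 1,3,6,8,9,10,12,13,15); it reads the same forward and backward, and the interval DP gives dp[1][17] = 9.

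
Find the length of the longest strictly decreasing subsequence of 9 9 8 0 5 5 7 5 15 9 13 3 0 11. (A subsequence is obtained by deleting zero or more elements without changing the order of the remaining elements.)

One longest decreasing subsequence is 9, 8, 7, 5, 3, 0 (positions 1,3,7,8,12,13), of length 6; no longer one exists.

6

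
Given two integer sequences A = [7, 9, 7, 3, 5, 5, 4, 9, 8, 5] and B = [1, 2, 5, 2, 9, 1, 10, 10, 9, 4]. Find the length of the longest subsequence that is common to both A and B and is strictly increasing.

A longest common strictly increasing subsequence is 5, 9 (length 2); it appears in order in both A and B, and no longer such subsequence exists.

2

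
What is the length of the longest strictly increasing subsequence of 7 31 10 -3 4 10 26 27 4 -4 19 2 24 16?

5

One longest increasing subsequence is -3, 4, 10, 26, 27 (positions 4,5,6,7,8), of length 5; no longer one exists.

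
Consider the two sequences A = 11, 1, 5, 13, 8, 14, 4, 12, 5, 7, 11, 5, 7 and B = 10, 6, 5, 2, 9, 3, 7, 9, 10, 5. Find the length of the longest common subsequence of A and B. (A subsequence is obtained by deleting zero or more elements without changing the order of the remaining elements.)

3

Backtracking the LCS table gives one alignment: 5 (A3,B3) → 7 (A10,B7) → 5 (A12,B10).
So the longest common subsequence has length 3.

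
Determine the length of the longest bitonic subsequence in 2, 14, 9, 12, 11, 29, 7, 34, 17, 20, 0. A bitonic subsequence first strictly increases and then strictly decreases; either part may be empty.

7

Let inc[i] be the LIS ending at i and dec[i] the longest strictly decreasing subsequence starting at i. inc = [1, 2, 2, 3, 3, 4, 2, 5, 4, 5, 1], dec = [2, 5, 3, 4, 3, 3, 2, 3, 2, 2, 1].
max_i inc[i]+dec[i]−1 = 7, with one witness 2, 9, 12, 29, 34, 20, 0.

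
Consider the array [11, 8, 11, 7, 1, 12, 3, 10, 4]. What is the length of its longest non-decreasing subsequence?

Let dp[i] be the longest non-decreasing subsequence ending at position i. Then dp = [1, 1, 2, 1, 1, 3, 2, 3, 3].
The maximum is 3; one witness is 11, 11, 12 at positions 1,3,6.

3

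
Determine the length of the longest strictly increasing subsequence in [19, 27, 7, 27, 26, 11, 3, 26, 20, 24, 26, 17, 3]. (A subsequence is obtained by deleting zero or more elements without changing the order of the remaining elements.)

Scanning left to right, the best length ending at each element is: 19→1, 27→2, 7→1, 27→2, 26→2, 11→2, 3→1, 26→3, 20→3, 24→4, 26→5, 17→3, 3→1.
So the longest increasing subsequence has length 5, e.g. 7, 11, 20, 24, 26.

5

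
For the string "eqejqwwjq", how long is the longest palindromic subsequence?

6

Using dp[i][j] = 2 + dp[i+1][j−1] if the ends match, else max(dp[i+1][j], dp[i][j−1]):
dp[1][9] = 6. A witness is qjwwjq at positions 2,4,6,7,8,9.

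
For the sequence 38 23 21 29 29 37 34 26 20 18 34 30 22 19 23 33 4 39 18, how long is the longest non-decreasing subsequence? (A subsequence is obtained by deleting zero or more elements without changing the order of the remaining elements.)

6

Scanning left to right, the best length ending at each element is: 38→1, 23→1, 21→1, 29→2, 29→3, 37→4, 34→4, 26→2, 20→1, 18→1, 34→5, 30→4, 22→2, 19→2, 23→3, 33→5, 4→1, 39→6, 18→2.
So the longest non-decreasing subsequence has length 6, e.g. 23, 29, 29, 34, 34, 39.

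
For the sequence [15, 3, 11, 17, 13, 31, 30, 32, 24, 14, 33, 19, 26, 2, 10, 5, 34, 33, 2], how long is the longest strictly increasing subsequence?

7

One longest increasing subsequence is 3, 11, 17, 31, 32, 33, 34 (positions 2,3,4,6,8,11,17), of length 7; no longer one exists.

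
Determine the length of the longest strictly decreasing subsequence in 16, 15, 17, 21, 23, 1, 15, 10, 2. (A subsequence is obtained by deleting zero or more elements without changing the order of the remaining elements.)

Let dp[i] be the longest decreasing subsequence ending at position i. Then dp = [1, 2, 1, 1, 1, 3, 2, 3, 4].
The maximum is 4; one witness is 16, 15, 10, 2 at positions 1,2,8,9.

4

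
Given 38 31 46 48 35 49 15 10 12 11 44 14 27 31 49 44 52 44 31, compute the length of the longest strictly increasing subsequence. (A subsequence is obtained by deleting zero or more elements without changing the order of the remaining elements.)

Scanning left to right, the best length ending at each element is: 38→1, 31→1, 46→2, 48→3, 35→2, 49→4, 15→1, 10→1, 12→2, 11→2, 44→3, 14→3, 27→4, 31→5, 49→6, 44→6, 52→7, 44→6, 31→5.
So the longest increasing subsequence has length 7, e.g. 10, 12, 14, 27, 31, 49, 52.

7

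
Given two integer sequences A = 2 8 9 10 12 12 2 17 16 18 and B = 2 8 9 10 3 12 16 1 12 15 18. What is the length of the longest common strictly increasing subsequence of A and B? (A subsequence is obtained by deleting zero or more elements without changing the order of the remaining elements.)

7

A longest common strictly increasing subsequence is 2, 8, 9, 10, 12, 16, 18 (length 7); it appears in order in both A and B, and no longer such subsequence exists.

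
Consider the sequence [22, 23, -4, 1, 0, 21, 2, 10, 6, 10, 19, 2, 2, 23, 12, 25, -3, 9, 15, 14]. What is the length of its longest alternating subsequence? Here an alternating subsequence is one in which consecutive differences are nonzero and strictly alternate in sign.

A longest alternating subsequence is 22, 23, -4, 1, 0, 21, 2, 10, 6, 10, 2, 23, 12, 25, -3, 15, 14 (positions 1,2,3,4,5,6,7,8,9,10,12,14,15,16,17,19,20); its 16 consecutive differences strictly alternate in sign, and length 17 is optimal.

17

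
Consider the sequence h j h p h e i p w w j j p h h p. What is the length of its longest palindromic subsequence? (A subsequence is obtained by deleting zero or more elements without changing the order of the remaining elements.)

8

One longest palindromic subsequence is phpjjphp (positions 4,5,8,11,12,13,15,16); it reads the same forward and backward, and the interval DP gives dp[1][16] = 8.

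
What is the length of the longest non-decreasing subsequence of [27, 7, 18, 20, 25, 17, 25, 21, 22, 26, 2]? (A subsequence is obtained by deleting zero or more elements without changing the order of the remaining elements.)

One longest non-decreasing subsequence is 7, 18, 20, 25, 25, 26 (positions 2,3,4,5,7,10), of length 6; no longer one exists.

6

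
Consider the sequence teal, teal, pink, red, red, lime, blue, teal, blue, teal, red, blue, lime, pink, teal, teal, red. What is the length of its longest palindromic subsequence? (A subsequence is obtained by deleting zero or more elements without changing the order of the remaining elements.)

Using dp[i][j] = 2 + dp[i+1][j−1] if the ends match, else max(dp[i+1][j], dp[i][j−1]):
dp[1][17] = 13. A witness is teal teal pink lime blue teal blue teal blue lime pink teal teal at positions 1,2,3,6,7,8,9,10,12,13,14,15,16.

13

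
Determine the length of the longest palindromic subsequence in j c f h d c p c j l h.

5

Using dp[i][j] = 2 + dp[i+1][j−1] if the ends match, else max(dp[i+1][j], dp[i][j−1]):
dp[1][11] = 5. A witness is hcpch at positions 4,6,7,8,11.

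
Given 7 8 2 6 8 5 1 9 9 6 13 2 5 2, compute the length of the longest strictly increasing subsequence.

5

Scanning left to right, the best length ending at each element is: 7→1, 8→2, 2→1, 6→2, 8→3, 5→2, 1→1, 9→4, 9→4, 6→3, 13→5, 2→2, 5→3, 2→2.
So the longest increasing subsequence has length 5, e.g. 2, 6, 8, 9, 13.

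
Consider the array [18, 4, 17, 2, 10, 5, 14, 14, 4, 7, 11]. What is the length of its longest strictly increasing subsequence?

Scanning left to right, the best length ending at each element is: 18→1, 4→1, 17→2, 2→1, 10→2, 5→2, 14→3, 14→3, 4→2, 7→3, 11→4.
So the longest increasing subsequence has length 4, e.g. 4, 5, 7, 11.

4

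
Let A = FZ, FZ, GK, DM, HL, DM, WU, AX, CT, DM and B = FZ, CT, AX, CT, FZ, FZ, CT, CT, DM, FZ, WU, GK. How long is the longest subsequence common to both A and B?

Backtracking the LCS table gives one alignment: FZ (A1,B5) → FZ (A2,B6) → DM (A4,B9) → WU (A7,B11).
So the longest common subsequence has length 4.

4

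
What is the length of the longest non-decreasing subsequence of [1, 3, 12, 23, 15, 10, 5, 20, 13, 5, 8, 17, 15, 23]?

7

Let dp[i] be the longest non-decreasing subsequence ending at position i. Then dp = [1, 2, 3, 4, 4, 3, 3, 5, 4, 4, 5, 6, 6, 7].
The maximum is 7; one witness is 1, 3, 5, 5, 8, 17, 23 at positions 1,2,7,10,11,12,14.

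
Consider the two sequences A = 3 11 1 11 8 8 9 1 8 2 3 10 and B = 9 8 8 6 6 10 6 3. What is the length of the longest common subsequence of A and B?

3

Backtracking the LCS table gives one alignment: 8 (A5,B2) → 8 (A6,B3) → 3 (A11,B8).
So the longest common subsequence has length 3.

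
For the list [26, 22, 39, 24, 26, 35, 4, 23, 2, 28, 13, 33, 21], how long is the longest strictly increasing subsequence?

Scanning left to right, the best length ending at each element is: 26→1, 22→1, 39→2, 24→2, 26→3, 35→4, 4→1, 23→2, 2→1, 28→4, 13→2, 33→5, 21→3.
So the longest increasing subsequence has length 5, e.g. 22, 24, 26, 28, 33.

5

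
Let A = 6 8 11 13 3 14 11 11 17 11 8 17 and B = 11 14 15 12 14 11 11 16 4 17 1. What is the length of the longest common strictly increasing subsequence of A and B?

3

A longest common strictly increasing subsequence is 11, 14, 17 (length 3); it appears in order in both A and B, and no longer such subsequence exists.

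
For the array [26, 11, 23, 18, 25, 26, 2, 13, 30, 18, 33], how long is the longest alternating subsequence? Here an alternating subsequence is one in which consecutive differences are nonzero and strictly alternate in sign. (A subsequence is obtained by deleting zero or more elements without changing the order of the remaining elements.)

Track the best alternating length ending on an up-step vs a down-step at each position: up/down = 1/1, 1/2, 3/2, 3/4, 5/2, 5/1, 1/6, 7/6, 7/1, 7/8, 9/1.
The maximum over both is 9; one such subsequence is 26, 11, 23, 18, 25, 2, 30, 18, 33.

9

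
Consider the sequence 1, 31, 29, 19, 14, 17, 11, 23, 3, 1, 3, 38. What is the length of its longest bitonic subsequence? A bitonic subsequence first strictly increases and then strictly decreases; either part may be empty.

Let inc[i] be the LIS ending at i and dec[i] the longest strictly decreasing subsequence starting at i. inc = [1, 2, 2, 2, 2, 3, 2, 4, 2, 1, 2, 5], dec = [1, 7, 6, 5, 4, 4, 3, 3, 2, 1, 1, 1].
max_i inc[i]+dec[i]−1 = 8, with one witness 1, 31, 29, 19, 17, 11, 3, 1.

8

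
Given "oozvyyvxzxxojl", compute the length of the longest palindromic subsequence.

8

One longest palindromic subsequence is ozvyyvzo (positions 2,3,4,5,6,7,9,12); it reads the same forward and backward, and the interval DP gives dp[1][14] = 8.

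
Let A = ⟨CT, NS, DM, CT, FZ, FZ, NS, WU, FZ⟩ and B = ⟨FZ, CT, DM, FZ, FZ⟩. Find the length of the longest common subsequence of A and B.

A longest common subsequence is CT, DM, FZ, FZ (length 4); the LCS DP confirms no longer common subsequence exists.

4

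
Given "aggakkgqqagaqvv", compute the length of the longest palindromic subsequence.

One longest palindromic subsequence is agaqqaga (positions 1,2,4,8,9,10,11,12); it reads the same forward and backward, and the interval DP gives dp[1][15] = 8.

8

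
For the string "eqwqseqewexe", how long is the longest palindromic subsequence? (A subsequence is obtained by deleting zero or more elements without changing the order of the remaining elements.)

One longest palindromic subsequence is eweqewe (positions 1,3,6,7,8,9,12); it reads the same forward and backward, and the interval DP gives dp[1][12] = 7.

7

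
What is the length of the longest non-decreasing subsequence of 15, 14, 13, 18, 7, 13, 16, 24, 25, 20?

One longest non-decreasing subsequence is 13, 13, 16, 24, 25 (positions 3,6,7,8,9), of length 5; no longer one exists.

5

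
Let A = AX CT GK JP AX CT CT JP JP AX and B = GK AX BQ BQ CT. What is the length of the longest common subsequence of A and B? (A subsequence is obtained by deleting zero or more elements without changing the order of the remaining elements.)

3

Backtracking the LCS table gives one alignment: GK (A3,B1) → AX (A5,B2) → CT (A7,B5).
So the longest common subsequence has length 3.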